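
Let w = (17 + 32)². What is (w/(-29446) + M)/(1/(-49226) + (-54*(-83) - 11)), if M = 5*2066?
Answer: 7486653835527/3240376898735 ≈ 2.3104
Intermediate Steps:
w = 2401 (w = 49² = 2401)
M = 10330
(w/(-29446) + M)/(1/(-49226) + (-54*(-83) - 11)) = (2401/(-29446) + 10330)/(1/(-49226) + (-54*(-83) - 11)) = (2401*(-1/29446) + 10330)/(-1/49226 + (4482 - 11)) = (-2401/29446 + 10330)/(-1/49226 + 4471) = 304174779/(29446*(220089445/49226)) = (304174779/29446)*(49226/220089445) = 7486653835527/3240376898735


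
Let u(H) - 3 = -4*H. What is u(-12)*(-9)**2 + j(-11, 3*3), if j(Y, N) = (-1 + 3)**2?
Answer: 4135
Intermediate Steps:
j(Y, N) = 4 (j(Y, N) = 2**2 = 4)
u(H) = 3 - 4*H
u(-12)*(-9)**2 + j(-11, 3*3) = (3 - 4*(-12))*(-9)**2 + 4 = (3 + 48)*81 + 4 = 51*81 + 4 = 4131 + 4 = 4135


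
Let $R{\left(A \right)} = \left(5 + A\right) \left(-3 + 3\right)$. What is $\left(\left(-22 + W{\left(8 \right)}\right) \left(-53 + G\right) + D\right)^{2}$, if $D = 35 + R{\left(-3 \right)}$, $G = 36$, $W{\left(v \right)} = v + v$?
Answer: $18769$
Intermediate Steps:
$W{\left(v \right)} = 2 v$
$R{\left(A \right)} = 0$ ($R{\left(A \right)} = \left(5 + A\right) 0 = 0$)
$D = 35$ ($D = 35 + 0 = 35$)
$\left(\left(-22 + W{\left(8 \right)}\right) \left(-53 + G\right) + D\right)^{2} = \left(\left(-22 + 2 \cdot 8\right) \left(-53 + 36\right) + 35\right)^{2} = \left(\left(-22 + 16\right) \left(-17\right) + 35\right)^{2} = \left(\left(-6\right) \left(-17\right) + 35\right)^{2} = \left(102 + 35\right)^{2} = 137^{2} = 18769$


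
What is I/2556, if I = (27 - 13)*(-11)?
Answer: -77/1278 ≈ -0.060250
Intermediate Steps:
I = -154 (I = 14*(-11) = -154)
I/2556 = -154/2556 = -154*1/2556 = -77/1278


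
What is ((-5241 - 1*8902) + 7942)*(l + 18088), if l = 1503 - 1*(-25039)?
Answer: -276750630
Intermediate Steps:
l = 26542 (l = 1503 + 25039 = 26542)
((-5241 - 1*8902) + 7942)*(l + 18088) = ((-5241 - 1*8902) + 7942)*(26542 + 18088) = ((-5241 - 8902) + 7942)*44630 = (-14143 + 7942)*44630 = -6201*44630 = -276750630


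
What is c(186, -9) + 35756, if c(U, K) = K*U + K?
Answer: 34073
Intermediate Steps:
c(U, K) = K + K*U
c(186, -9) + 35756 = -9*(1 + 186) + 35756 = -9*187 + 35756 = -1683 + 35756 = 34073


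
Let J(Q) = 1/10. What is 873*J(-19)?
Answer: 873/10 ≈ 87.300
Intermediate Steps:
J(Q) = ⅒
873*J(-19) = 873*(⅒) = 873/10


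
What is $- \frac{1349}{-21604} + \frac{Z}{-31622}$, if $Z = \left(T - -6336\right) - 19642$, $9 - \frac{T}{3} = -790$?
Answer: $\frac{139168057}{341580844} \approx 0.40742$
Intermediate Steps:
$T = 2397$ ($T = 27 - -2370 = 27 + 2370 = 2397$)
$Z = -10909$ ($Z = \left(2397 - -6336\right) - 19642 = \left(2397 + 6336\right) - 19642 = 8733 - 19642 = -10909$)
$- \frac{1349}{-21604} + \frac{Z}{-31622} = - \frac{1349}{-21604} - \frac{10909}{-31622} = \left(-1349\right) \left(- \frac{1}{21604}\right) - - \frac{10909}{31622} = \frac{1349}{21604} + \frac{10909}{31622} = \frac{139168057}{341580844}$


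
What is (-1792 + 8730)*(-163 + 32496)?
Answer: 224326354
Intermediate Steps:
(-1792 + 8730)*(-163 + 32496) = 6938*32333 = 224326354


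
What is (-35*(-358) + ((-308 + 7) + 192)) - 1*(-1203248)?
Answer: 1215669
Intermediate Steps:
(-35*(-358) + ((-308 + 7) + 192)) - 1*(-1203248) = (12530 + (-301 + 192)) + 1203248 = (12530 - 109) + 1203248 = 12421 + 1203248 = 1215669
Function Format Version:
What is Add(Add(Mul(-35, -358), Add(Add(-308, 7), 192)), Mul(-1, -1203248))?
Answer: 1215669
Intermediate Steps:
Add(Add(Mul(-35, -358), Add(Add(-308, 7), 192)), Mul(-1, -1203248)) = Add(Add(12530, Add(-301, 192)), 1203248) = Add(Add(12530, -109), 1203248) = Add(12421, 1203248) = 1215669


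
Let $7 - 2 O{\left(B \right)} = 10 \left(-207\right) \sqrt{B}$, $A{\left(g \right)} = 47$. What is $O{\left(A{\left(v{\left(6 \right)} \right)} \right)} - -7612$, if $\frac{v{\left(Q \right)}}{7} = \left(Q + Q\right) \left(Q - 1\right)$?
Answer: $\frac{15231}{2} + 1035 \sqrt{47} \approx 14711.0$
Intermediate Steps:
$v{\left(Q \right)} = 14 Q \left(-1 + Q\right)$ ($v{\left(Q \right)} = 7 \left(Q + Q\right) \left(Q - 1\right) = 7 \cdot 2 Q \left(-1 + Q\right) = 14 Q \left(-1 + Q\right)$)
$O{\left(B \right)} = \frac{7}{2} + 1035 \sqrt{B}$ ($O{\left(B \right)} = \frac{7}{2} - \frac{10 \left(-207\right) \sqrt{B}}{2} = \frac{7}{2} - \frac{\left(-2070\right) \sqrt{B}}{2} = \frac{7}{2} + 1035 \sqrt{B}$)
$O{\left(A{\left(v{\left(6 \right)} \right)} \right)} - -7612 = \left(\frac{7}{2} + 1035 \sqrt{47}\right) - -7612 = \left(\frac{7}{2} + 1035 \sqrt{47}\right) + 7612 = \frac{15231}{2} + 1035 \sqrt{47}$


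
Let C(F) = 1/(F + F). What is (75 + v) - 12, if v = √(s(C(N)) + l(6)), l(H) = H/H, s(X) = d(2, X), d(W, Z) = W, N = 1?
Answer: 63 + √3 ≈ 64.732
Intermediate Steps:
C(F) = 1/(2*F)
s(X) = 2
l(H) = 1
v = √3 (v = √(2 + 1) = √3 ≈ 1.7320)
(75 + v) - 12 = (75 + √3) - 12 = 63 + √3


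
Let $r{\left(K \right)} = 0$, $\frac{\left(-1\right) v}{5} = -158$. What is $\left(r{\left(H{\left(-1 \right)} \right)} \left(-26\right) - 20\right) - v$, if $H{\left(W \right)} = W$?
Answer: $-810$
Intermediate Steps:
$v = 790$ ($v = \left(-5\right) \left(-158\right) = 790$)
$\left(r{\left(H{\left(-1 \right)} \right)} \left(-26\right) - 20\right) - v = \left(0 \left(-26\right) - 20\right) - 790 = \left(0 - 20\right) - 790 = -20 - 790 = -810$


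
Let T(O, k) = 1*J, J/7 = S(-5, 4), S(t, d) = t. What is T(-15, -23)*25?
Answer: -875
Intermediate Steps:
J = -35 (J = 7*(-5) = -35)
T(O, k) = -35 (T(O, k) = 1*(-35) = -35)
T(-15, -23)*25 = -35*25 = -875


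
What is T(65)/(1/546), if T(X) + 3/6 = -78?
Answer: -42861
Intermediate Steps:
T(X) = -157/2 (T(X) = -1/2 - 78 = -157/2)
T(65)/(1/546) = -157/(2*(1/546)) = -157/(2*1/546) = -157/2*546 = -42861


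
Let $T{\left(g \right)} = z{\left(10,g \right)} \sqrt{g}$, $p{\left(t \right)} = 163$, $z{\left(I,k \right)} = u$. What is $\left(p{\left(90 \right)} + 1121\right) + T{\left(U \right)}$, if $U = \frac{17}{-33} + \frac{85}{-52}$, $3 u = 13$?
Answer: $1284 + \frac{i \sqrt{1582581}}{198} \approx 1284.0 + 6.3536 i$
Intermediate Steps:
$u = \frac{13}{3}$ ($u = \frac{1}{3} \cdot 13 = \frac{13}{3} \approx 4.3333$)
$U = - \frac{3689}{1716}$ ($U = 17 \left(- \frac{1}{33}\right) + 85 \left(- \frac{1}{52}\right) = - \frac{17}{33} - \frac{85}{52} = - \frac{3689}{1716} \approx -2.1498$)
$z{\left(I,k \right)} = \frac{13}{3}$
$T{\left(g \right)} = \frac{13 \sqrt{g}}{3}$
$\left(p{\left(90 \right)} + 1121\right) + T{\left(U \right)} = \left(163 + 1121\right) + \frac{13 \sqrt{- \frac{3689}{1716}}}{3} = 1284 + \frac{13 \frac{i \sqrt{1582581}}{858}}{3} = 1284 + \frac{i \sqrt{1582581}}{198}$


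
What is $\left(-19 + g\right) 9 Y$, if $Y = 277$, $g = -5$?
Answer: $-59832$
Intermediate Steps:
$\left(-19 + g\right) 9 Y = \left(-19 - 5\right) 9 \cdot 277 = \left(-24\right) 9 \cdot 277 = \left(-216\right) 277 = -59832$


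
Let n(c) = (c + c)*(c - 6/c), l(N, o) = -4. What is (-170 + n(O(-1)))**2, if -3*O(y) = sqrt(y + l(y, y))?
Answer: 2715904/81 ≈ 33530.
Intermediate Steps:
O(y) = -sqrt(-4 + y)/3 (O(y) = -sqrt(y - 4)/3 = -sqrt(-4 + y)/3)
n(c) = 2*c*(c - 6/c) (n(c) = (2*c)*(c - 6/c) = 2*c*(c - 6/c))
(-170 + n(O(-1)))**2 = (-170 + (-12 + 2*(-sqrt(-4 - 1)/3)**2))**2 = (-170 + (-12 + 2*(-I*sqrt(5)/3)**2))**2 = (-170 + (-12 + 2*(-5/9)))**2 = (-170 + (-12 - 10/9))**2 = (-170 - 118/9)**2 = (-1648/9)**2 = 2715904/81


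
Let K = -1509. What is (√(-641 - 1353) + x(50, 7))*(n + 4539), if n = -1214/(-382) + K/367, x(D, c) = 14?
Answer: 4453467662/70097 + 318104833*I*√1994/70097 ≈ 63533.0 + 2.0264e+5*I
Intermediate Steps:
n = -65450/70097 (n = -1214/(-382) - 1509/367 = -1214*(-1/382) - 1509*1/367 = 607/191 - 1509/367 = -65450/70097 ≈ -0.93371)
(√(-641 - 1353) + x(50, 7))*(n + 4539) = (√(-641 - 1353) + 14)*(-65450/70097 + 4539) = (√(-1994) + 14)*(318104833/70097) = (I*√1994 + 14)*(318104833/70097) = (14 + I*√1994)*(318104833/70097) = 4453467662/70097 + 318104833*I*√1994/70097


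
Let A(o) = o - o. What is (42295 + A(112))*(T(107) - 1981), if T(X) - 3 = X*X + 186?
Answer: 408442815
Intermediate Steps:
T(X) = 189 + X**2 (T(X) = 3 + (X*X + 186) = 3 + (X**2 + 186) = 3 + (186 + X**2) = 189 + X**2)
A(o) = 0
(42295 + A(112))*(T(107) - 1981) = (42295 + 0)*((189 + 107**2) - 1981) = 42295*((189 + 11449) - 1981) = 42295*(11638 - 1981) = 42295*9657 = 408442815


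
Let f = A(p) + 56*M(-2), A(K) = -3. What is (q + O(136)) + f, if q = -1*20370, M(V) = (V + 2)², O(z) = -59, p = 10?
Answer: -20432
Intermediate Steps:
M(V) = (2 + V)²
q = -20370
f = -3 (f = -3 + 56*(2 - 2)² = -3 + 56*0² = -3 + 56*0 = -3 + 0 = -3)
(q + O(136)) + f = (-20370 - 59) - 3 = -20429 - 3 = -20432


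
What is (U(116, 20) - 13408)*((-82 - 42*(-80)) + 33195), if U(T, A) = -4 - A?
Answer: -489905336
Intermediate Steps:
(U(116, 20) - 13408)*((-82 - 42*(-80)) + 33195) = ((-4 - 1*20) - 13408)*((-82 - 42*(-80)) + 33195) = ((-4 - 20) - 13408)*((-82 + 3360) + 33195) = (-24 - 13408)*(3278 + 33195) = -13432*36473 = -489905336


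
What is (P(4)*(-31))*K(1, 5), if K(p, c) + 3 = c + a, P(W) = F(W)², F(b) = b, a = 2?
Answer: -1984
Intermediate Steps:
P(W) = W²
K(p, c) = -1 + c (K(p, c) = -3 + (c + 2) = -3 + (2 + c) = -1 + c)
(P(4)*(-31))*K(1, 5) = (4²*(-31))*(-1 + 5) = (16*(-31))*4 = -496*4 = -1984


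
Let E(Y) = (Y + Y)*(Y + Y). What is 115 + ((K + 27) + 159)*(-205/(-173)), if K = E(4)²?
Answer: 897705/173 ≈ 5189.0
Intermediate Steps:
E(Y) = 4*Y² (E(Y) = (2*Y)*(2*Y) = 4*Y²)
K = 4096 (K = (4*4²)² = (4*16)² = 64² = 4096)
115 + ((K + 27) + 159)*(-205/(-173)) = 115 + ((4096 + 27) + 159)*(-205/(-173)) = 115 + (4123 + 159)*(-205*(-1/173)) = 115 + 4282*(205/173) = 115 + 877810/173 = 897705/173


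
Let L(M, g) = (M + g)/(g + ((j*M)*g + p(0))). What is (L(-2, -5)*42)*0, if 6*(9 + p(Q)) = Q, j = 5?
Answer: 0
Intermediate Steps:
p(Q) = -9 + Q/6
L(M, g) = (M + g)/(-9 + g + 5*M*g) (L(M, g) = (M + g)/(g + ((5*M)*g + (-9 + (⅙)*0))) = (M + g)/(g + (5*M*g + (-9 + 0))) = (M + g)/(g + (5*M*g - 9)) = (M + g)/(g + (-9 + 5*M*g)) = (M + g)/(-9 + g + 5*M*g))
(L(-2, -5)*42)*0 = (((-2 - 5)/(-9 - 5 + 5*(-2)*(-5)))*42)*0 = ((-7/(-9 - 5 + 50))*42)*0 = ((-7/36)*42)*0 = (((1/36)*(-7))*42)*0 = -7/36*42*0 = -49/6*0 = 0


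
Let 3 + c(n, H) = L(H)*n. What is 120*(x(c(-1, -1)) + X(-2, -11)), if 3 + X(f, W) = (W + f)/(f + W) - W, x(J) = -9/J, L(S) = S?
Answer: 1620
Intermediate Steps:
c(n, H) = -3 + H*n
X(f, W) = -2 - W (X(f, W) = -3 + ((W + f)/(f + W) - W) = -3 + ((W + f)/(W + f) - W) = -3 + (1 - W) = -2 - W)
120*(x(c(-1, -1)) + X(-2, -11)) = 120*(-9/(-3 - 1*(-1)) + (-2 - 1*(-11))) = 120*(-9/(-3 + 1) + (-2 + 11)) = 120*(-9/(-2) + 9) = 120*(-9*(-½) + 9) = 120*(9/2 + 9) = 120*(27/2) = 1620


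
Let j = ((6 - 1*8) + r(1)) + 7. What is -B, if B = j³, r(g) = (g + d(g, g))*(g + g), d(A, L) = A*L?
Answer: -729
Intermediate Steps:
r(g) = 2*g*(g + g²) (r(g) = (g + g*g)*(g + g) = (g + g²)*(2*g) = 2*g*(g + g²))
j = 9 (j = ((6 - 1*8) + 2*1²*(1 + 1)) + 7 = ((6 - 8) + 2*1*2) + 7 = (-2 + 4) + 7 = 2 + 7 = 9)
B = 729 (B = 9³ = 729)
-B = -1*729 = -729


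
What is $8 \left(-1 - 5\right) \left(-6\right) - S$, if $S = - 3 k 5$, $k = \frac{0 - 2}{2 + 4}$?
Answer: $283$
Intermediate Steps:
$k = - \frac{1}{3}$ ($k = - \frac{2}{6} = \left(-2\right) \frac{1}{6} = - \frac{1}{3} \approx -0.33333$)
$S = 5$ ($S = \left(-3\right) \left(- \frac{1}{3}\right) 5 = 1 \cdot 5 = 5$)
$8 \left(-1 - 5\right) \left(-6\right) - S = 8 \left(-1 - 5\right) \left(-6\right) - 5 = 8 \left(-6\right) \left(-6\right) - 5 = \left(-48\right) \left(-6\right) - 5 = 288 - 5 = 283$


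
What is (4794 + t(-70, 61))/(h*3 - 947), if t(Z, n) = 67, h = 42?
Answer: -4861/821 ≈ -5.9208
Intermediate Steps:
(4794 + t(-70, 61))/(h*3 - 947) = (4794 + 67)/(42*3 - 947) = 4861/(126 - 947) = 4861/(-821) = 4861*(-1/821) = -4861/821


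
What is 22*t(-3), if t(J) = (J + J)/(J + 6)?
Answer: -44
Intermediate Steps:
t(J) = 2*J/(6 + J) (t(J) = (2*J)/(6 + J) = 2*J/(6 + J))
22*t(-3) = 22*(2*(-3)/(6 - 3)) = 22*(2*(-3)/3) = 22*(2*(-3)*(⅓)) = 22*(-2) = -44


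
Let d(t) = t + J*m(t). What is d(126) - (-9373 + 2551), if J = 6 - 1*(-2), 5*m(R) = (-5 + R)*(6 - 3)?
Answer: 37644/5 ≈ 7528.8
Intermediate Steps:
m(R) = -3 + 3*R/5 (m(R) = ((-5 + R)*(6 - 3))/5 = ((-5 + R)*3)/5 = (-15 + 3*R)/5 = -3 + 3*R/5)
J = 8 (J = 6 + 2 = 8)
d(t) = -24 + 29*t/5 (d(t) = t + 8*(-3 + 3*t/5) = t + (-24 + 24*t/5) = -24 + 29*t/5)
d(126) - (-9373 + 2551) = (-24 + (29/5)*126) - (-9373 + 2551) = (-24 + 3654/5) - 1*(-6822) = 3534/5 + 6822 = 37644/5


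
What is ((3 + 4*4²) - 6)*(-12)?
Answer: -732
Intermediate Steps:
((3 + 4*4²) - 6)*(-12) = ((3 + 4*16) - 6)*(-12) = ((3 + 64) - 6)*(-12) = (67 - 6)*(-12) = 61*(-12) = -732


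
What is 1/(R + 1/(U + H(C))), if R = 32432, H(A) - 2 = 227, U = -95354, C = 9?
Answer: 95125/3085093999 ≈ 3.0834e-5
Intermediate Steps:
H(A) = 229 (H(A) = 2 + 227 = 229)
1/(R + 1/(U + H(C))) = 1/(32432 + 1/(-95354 + 229)) = 1/(32432 + 1/(-95125)) = 1/(32432 - 1/95125) = 1/(3085093999/95125) = 95125/3085093999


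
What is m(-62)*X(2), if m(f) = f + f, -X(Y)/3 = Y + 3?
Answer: 1860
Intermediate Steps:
X(Y) = -9 - 3*Y (X(Y) = -3*(Y + 3) = -3*(3 + Y) = -9 - 3*Y)
m(f) = 2*f
m(-62)*X(2) = (2*(-62))*(-9 - 3*2) = -124*(-9 - 6) = -124*(-15) = 1860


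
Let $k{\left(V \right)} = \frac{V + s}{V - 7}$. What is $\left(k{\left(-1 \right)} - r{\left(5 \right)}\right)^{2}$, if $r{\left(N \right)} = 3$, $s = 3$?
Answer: $\frac{169}{16} \approx 10.563$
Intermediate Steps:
$k{\left(V \right)} = \frac{3 + V}{-7 + V}$ ($k{\left(V \right)} = \frac{V + 3}{V - 7} = \frac{3 + V}{-7 + V}$)
$\left(k{\left(-1 \right)} - r{\left(5 \right)}\right)^{2} = \left(\frac{3 - 1}{-7 - 1} - 3\right)^{2} = \left(\frac{1}{-8} \cdot 2 - 3\right)^{2} = \left(\left(- \frac{1}{8}\right) 2 - 3\right)^{2} = \left(- \frac{1}{4} - 3\right)^{2} = \left(- \frac{13}{4}\right)^{2} = \frac{169}{16}$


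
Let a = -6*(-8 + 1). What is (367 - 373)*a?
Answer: -252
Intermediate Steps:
a = 42 (a = -6*(-7) = 42)
(367 - 373)*a = (367 - 373)*42 = -6*42 = -252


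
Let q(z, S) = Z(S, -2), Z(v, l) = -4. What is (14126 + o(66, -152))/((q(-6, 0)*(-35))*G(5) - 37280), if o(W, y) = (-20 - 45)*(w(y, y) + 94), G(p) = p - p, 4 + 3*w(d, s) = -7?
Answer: -24763/111840 ≈ -0.22141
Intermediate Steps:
w(d, s) = -11/3 (w(d, s) = -4/3 + (1/3)*(-7) = -4/3 - 7/3 = -11/3)
q(z, S) = -4
G(p) = 0
o(W, y) = -17615/3 (o(W, y) = (-20 - 45)*(-11/3 + 94) = -65*271/3 = -17615/3)
(14126 + o(66, -152))/((q(-6, 0)*(-35))*G(5) - 37280) = (14126 - 17615/3)/(-4*(-35)*0 - 37280) = 24763/(3*(140*0 - 37280)) = 24763/(3*(0 - 37280)) = (24763/3)/(-37280) = (24763/3)*(-1/37280) = -24763/111840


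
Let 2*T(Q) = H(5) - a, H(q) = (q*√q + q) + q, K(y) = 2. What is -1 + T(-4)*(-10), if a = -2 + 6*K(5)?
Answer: -1 - 25*√5 ≈ -56.902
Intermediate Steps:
H(q) = q^(3/2) + 2*q (H(q) = (q^(3/2) + q) + q = (q + q^(3/2)) + q = q^(3/2) + 2*q)
a = 10 (a = -2 + 6*2 = -2 + 12 = 10)
T(Q) = 5*√5/2 (T(Q) = ((5^(3/2) + 2*5) - 1*10)/2 = ((5*√5 + 10) - 10)/2 = ((10 + 5*√5) - 10)/2 = (5*√5)/2 = 5*√5/2)
-1 + T(-4)*(-10) = -1 + (5*√5/2)*(-10) = -1 - 25*√5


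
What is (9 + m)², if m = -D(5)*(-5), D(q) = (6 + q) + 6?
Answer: 8836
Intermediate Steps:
D(q) = 12 + q
m = 85 (m = -(12 + 5)*(-5) = -1*17*(-5) = -17*(-5) = 85)
(9 + m)² = (9 + 85)² = 94² = 8836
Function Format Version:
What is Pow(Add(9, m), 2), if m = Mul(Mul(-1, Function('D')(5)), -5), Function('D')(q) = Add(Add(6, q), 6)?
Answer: 8836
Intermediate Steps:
Function('D')(q) = Add(12, q)
m = 85 (m = Mul(Mul(-1, Add(12, 5)), -5) = Mul(Mul(-1, 17), -5) = Mul(-17, -5) = 85)
Pow(Add(9, m), 2) = Pow(Add(9, 85), 2) = Pow(94, 2) = 8836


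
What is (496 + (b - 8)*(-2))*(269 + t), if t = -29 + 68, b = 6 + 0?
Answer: 154000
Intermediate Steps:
b = 6
t = 39
(496 + (b - 8)*(-2))*(269 + t) = (496 + (6 - 8)*(-2))*(269 + 39) = (496 - 2*(-2))*308 = (496 + 4)*308 = 500*308 = 154000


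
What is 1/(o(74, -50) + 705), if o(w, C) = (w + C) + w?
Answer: 1/803 ≈ 0.0012453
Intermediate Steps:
o(w, C) = C + 2*w (o(w, C) = (C + w) + w = C + 2*w)
1/(o(74, -50) + 705) = 1/((-50 + 2*74) + 705) = 1/((-50 + 148) + 705) = 1/(98 + 705) = 1/803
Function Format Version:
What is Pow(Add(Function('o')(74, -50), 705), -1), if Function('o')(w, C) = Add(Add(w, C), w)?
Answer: Rational(1, 803) ≈ 0.0012453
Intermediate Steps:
Function('o')(w, C) = Add(C, Mul(2, w)) (Function('o')(w, C) = Add(Add(C, w), w) = Add(C, Mul(2, w)))
Pow(Add(Function('o')(74, -50), 705), -1) = Pow(Add(Add(-50, Mul(2, 74)), 705), -1) = Pow(Add(Add(-50, 148), 705), -1) = Pow(Add(98, 705), -1) = Pow(803, -1) = Rational(1, 803)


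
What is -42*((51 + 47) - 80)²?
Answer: -13608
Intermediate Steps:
-42*((51 + 47) - 80)² = -42*(98 - 80)² = -42*18² = -42*324 = -13608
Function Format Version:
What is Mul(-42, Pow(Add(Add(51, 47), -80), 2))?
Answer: -13608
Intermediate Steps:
Mul(-42, Pow(Add(Add(51, 47), -80), 2)) = Mul(-42, Pow(Add(98, -80), 2)) = Mul(-42, Pow(18, 2)) = Mul(-42, 324) = -13608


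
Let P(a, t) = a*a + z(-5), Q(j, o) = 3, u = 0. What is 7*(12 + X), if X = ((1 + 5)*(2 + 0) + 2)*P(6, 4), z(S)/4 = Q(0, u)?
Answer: 4788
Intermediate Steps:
z(S) = 12 (z(S) = 4*3 = 12)
P(a, t) = 12 + a**2 (P(a, t) = a*a + 12 = a**2 + 12 = 12 + a**2)
X = 672 (X = ((1 + 5)*(2 + 0) + 2)*(12 + 6**2) = (6*2 + 2)*(12 + 36) = (12 + 2)*48 = 14*48 = 672)
7*(12 + X) = 7*(12 + 672) = 7*684 = 4788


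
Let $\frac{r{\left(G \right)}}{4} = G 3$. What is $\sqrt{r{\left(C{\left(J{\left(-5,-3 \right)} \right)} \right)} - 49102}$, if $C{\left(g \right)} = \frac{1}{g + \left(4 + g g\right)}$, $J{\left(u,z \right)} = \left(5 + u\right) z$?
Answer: $i \sqrt{49099} \approx 221.58 i$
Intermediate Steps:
$J{\left(u,z \right)} = z \left(5 + u\right)$
$C{\left(g \right)} = \frac{1}{4 + g + g^{2}}$ ($C{\left(g \right)} = \frac{1}{g + \left(4 + g^{2}\right)} = \frac{1}{4 + g + g^{2}}$)
$r{\left(G \right)} = 12 G$ ($r{\left(G \right)} = 4 G 3 = 4 \cdot 3 G = 12 G$)
$\sqrt{r{\left(C{\left(J{\left(-5,-3 \right)} \right)} \right)} - 49102} = \sqrt{\frac{12}{4 - 3 \left(5 - 5\right) + \left(- 3 \left(5 - 5\right)\right)^{2}} - 49102} = \sqrt{\frac{12}{4 - 0 + \left(\left(-3\right) 0\right)^{2}} - 49102} = \sqrt{\frac{12}{4 + 0 + 0^{2}} - 49102} = \sqrt{\frac{12}{4 + 0 + 0} - 49102} = \sqrt{\frac{12}{4} - 49102} = \sqrt{12 \cdot \frac{1}{4} - 49102} = \sqrt{3 - 49102} = \sqrt{-49099} = i \sqrt{49099}$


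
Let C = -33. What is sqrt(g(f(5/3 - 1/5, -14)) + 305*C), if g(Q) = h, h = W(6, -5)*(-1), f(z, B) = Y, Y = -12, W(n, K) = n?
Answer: 3*I*sqrt(1119) ≈ 100.35*I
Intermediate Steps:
f(z, B) = -12
h = -6 (h = 6*(-1) = -6)
g(Q) = -6
sqrt(g(f(5/3 - 1/5, -14)) + 305*C) = sqrt(-6 + 305*(-33)) = sqrt(-6 - 10065) = sqrt(-10071) = 3*I*sqrt(1119)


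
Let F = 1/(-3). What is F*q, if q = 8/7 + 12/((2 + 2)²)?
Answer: -53/84 ≈ -0.63095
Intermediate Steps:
F = -⅓ ≈ -0.33333
q = 53/28 (q = 8*(⅐) + 12/(4²) = 8/7 + 12/16 = 8/7 + 12*(1/16) = 8/7 + ¾ = 53/28 ≈ 1.8929)
F*q = -⅓*53/28 = -53/84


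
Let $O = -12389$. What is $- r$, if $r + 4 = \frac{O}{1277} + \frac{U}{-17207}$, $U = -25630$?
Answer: $\frac{268341369}{21973339} \approx 12.212$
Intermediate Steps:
$r = - \frac{268341369}{21973339}$ ($r = -4 - \left(- \frac{25630}{17207} + \frac{12389}{1277}\right) = -4 - \frac{180448013}{21973339} = - \frac{268341369}{21973339} \approx -12.212$)
$- r = \left(-1\right) \left(- \frac{268341369}{21973339}\right) = \frac{268341369}{21973339}$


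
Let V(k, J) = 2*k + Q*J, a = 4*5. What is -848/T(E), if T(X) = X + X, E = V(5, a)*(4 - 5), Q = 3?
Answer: 212/35 ≈ 6.0571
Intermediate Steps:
a = 20
V(k, J) = 2*k + 3*J
E = -70 (E = (2*5 + 3*20)*(4 - 5) = (10 + 60)*(-1) = 70*(-1) = -70)
T(X) = 2*X
-848/T(E) = -848/(2*(-70)) = -848/(-140) = -848*(-1/140) = 212/35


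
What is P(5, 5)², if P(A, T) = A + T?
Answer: 100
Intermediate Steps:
P(5, 5)² = (5 + 5)² = 10² = 100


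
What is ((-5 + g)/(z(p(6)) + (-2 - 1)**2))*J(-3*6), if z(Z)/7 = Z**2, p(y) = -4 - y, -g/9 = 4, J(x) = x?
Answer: 738/709 ≈ 1.0409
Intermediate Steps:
g = -36 (g = -9*4 = -36)
z(Z) = 7*Z**2
((-5 + g)/(z(p(6)) + (-2 - 1)**2))*J(-3*6) = ((-5 - 36)/(7*(-4 - 1*6)**2 + (-2 - 1)**2))*(-3*6) = -41/(7*(-4 - 6)**2 + (-3)**2)*(-18) = -41/(7*(-10)**2 + 9)*(-18) = -41/(7*100 + 9)*(-18) = -41/(700 + 9)*(-18) = -41/709*(-18) = 738/709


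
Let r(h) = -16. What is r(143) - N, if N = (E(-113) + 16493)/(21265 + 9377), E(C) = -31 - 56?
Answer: -253339/15321 ≈ -16.535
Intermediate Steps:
E(C) = -87
N = 8203/15321 (N = (-87 + 16493)/(21265 + 9377) = 16406/30642 = 16406*(1/30642) = 8203/15321 ≈ 0.53541)
r(143) - N = -16 - 1*8203/15321 = -16 - 8203/15321 = -253339/15321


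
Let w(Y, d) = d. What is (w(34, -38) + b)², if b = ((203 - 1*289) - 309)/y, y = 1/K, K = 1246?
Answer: 242268715264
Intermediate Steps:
y = 1/1246 ≈ 0.00080257
b = -492170 (b = ((203 - 1*289) - 309)/(1/1246) = ((203 - 289) - 309)*1246 = (-86 - 309)*1246 = -395*1246 = -492170)
(w(34, -38) + b)² = (-38 - 492170)² = (-492208)² = 242268715264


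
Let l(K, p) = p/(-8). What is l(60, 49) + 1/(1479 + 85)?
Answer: -19157/3128 ≈ -6.1244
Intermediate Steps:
l(K, p) = -p/8 (l(K, p) = p*(-1/8) = -p/8)
l(60, 49) + 1/(1479 + 85) = -1/8*49 + 1/(1479 + 85) = -49/8 + 1/1564 = -19157/3128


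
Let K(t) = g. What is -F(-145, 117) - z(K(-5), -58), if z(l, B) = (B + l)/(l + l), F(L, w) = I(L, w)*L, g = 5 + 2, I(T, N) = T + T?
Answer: -588649/14 ≈ -42046.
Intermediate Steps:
I(T, N) = 2*T
g = 7
K(t) = 7
F(L, w) = 2*L² (F(L, w) = (2*L)*L = 2*L²)
z(l, B) = (B + l)/(2*l) (z(l, B) = (B + l)/((2*l)) = (B + l)*(1/(2*l)) = (B + l)/(2*l))
-F(-145, 117) - z(K(-5), -58) = -2*(-145)² - (-58 + 7)/(2*7) = -2*21025 - (-51)/(2*7) = -1*42050 - 1*(-51/14) = -42050 + 51/14 = -588649/14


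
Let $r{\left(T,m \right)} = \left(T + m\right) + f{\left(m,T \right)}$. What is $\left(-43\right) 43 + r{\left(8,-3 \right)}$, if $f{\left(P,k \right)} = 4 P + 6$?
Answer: $-1850$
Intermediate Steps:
$f{\left(P,k \right)} = 6 + 4 P$
$r{\left(T,m \right)} = 6 + T + 5 m$ ($r{\left(T,m \right)} = \left(T + m\right) + \left(6 + 4 m\right) = 6 + T + 5 m$)
$\left(-43\right) 43 + r{\left(8,-3 \right)} = \left(-43\right) 43 + \left(6 + 8 + 5 \left(-3\right)\right) = -1849 + \left(6 + 8 - 15\right) = -1849 - 1 = -1850$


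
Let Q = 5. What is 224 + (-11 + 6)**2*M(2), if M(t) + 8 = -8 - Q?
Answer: -301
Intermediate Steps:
M(t) = -21 (M(t) = -8 + (-8 - 1*5) = -8 + (-8 - 5) = -8 - 13 = -21)
224 + (-11 + 6)**2*M(2) = 224 + (-11 + 6)**2*(-21) = 224 + (-5)**2*(-21) = 224 + 25*(-21) = 224 - 525 = -301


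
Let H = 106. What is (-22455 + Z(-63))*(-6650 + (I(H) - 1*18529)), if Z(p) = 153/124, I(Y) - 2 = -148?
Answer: 70511561775/124 ≈ 5.6864e+8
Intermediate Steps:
I(Y) = -146 (I(Y) = 2 - 148 = -146)
Z(p) = 153/124 (Z(p) = 153*(1/124) = 153/124)
(-22455 + Z(-63))*(-6650 + (I(H) - 1*18529)) = (-22455 + 153/124)*(-6650 + (-146 - 1*18529)) = -2784267*(-6650 + (-146 - 18529))/124 = -2784267*(-6650 - 18675)/124 = -2784267/124*(-25325) = 70511561775/124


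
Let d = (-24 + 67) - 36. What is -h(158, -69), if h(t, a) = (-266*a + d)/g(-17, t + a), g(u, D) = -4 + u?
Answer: 2623/3 ≈ 874.33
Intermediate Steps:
d = 7 (d = 43 - 36 = 7)
h(t, a) = -1/3 + 38*a/3 (h(t, a) = (-266*a + 7)/(-4 - 17) = (7 - 266*a)/(-21) = (7 - 266*a)*(-1/21) = -1/3 + 38*a/3)
-h(158, -69) = -(-1/3 + (38/3)*(-69)) = -(-1/3 - 874) = -1*(-2623/3) = 2623/3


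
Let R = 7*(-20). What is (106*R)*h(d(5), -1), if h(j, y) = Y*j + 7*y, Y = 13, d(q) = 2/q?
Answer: 26712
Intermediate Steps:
h(j, y) = 7*y + 13*j (h(j, y) = 13*j + 7*y = 7*y + 13*j)
R = -140
(106*R)*h(d(5), -1) = (106*(-140))*(7*(-1) + 13*(2/5)) = -14840*(-7 + 13*(2*(⅕))) = -14840*(-7 + 13*(⅖)) = -14840*(-7 + 26/5) = -14840*(-9/5) = 26712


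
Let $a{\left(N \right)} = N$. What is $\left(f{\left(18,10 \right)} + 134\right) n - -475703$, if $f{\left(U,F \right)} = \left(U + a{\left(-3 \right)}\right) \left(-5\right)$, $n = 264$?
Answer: $491279$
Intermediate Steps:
$f{\left(U,F \right)} = 15 - 5 U$ ($f{\left(U,F \right)} = \left(U - 3\right) \left(-5\right) = \left(-3 + U\right) \left(-5\right) = 15 - 5 U$)
$\left(f{\left(18,10 \right)} + 134\right) n - -475703 = \left(\left(15 - 90\right) + 134\right) 264 - -475703 = \left(\left(15 - 90\right) + 134\right) 264 + 475703 = \left(-75 + 134\right) 264 + 475703 = 59 \cdot 264 + 475703 = 15576 + 475703 = 491279$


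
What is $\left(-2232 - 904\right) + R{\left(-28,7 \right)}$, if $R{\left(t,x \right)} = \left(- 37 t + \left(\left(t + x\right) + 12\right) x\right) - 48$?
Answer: $-2211$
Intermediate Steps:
$R{\left(t,x \right)} = -48 - 37 t + x \left(12 + t + x\right)$ ($R{\left(t,x \right)} = \left(- 37 t + \left(12 + t + x\right) x\right) - 48 = \left(- 37 t + x \left(12 + t + x\right)\right) - 48 = -48 - 37 t + x \left(12 + t + x\right)$)
$\left(-2232 - 904\right) + R{\left(-28,7 \right)} = \left(-2232 - 904\right) - \left(-876 - 49\right) = -3136 + \left(-48 + 49 + 1036 + 84 - 196\right) = -3136 + 925 = -2211$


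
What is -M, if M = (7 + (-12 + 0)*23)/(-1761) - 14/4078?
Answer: -536164/3590679 ≈ -0.14932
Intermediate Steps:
M = 536164/3590679 (M = (7 - 12*23)*(-1/1761) - 14*1/4078 = (7 - 276)*(-1/1761) - 7/2039 = -269*(-1/1761) - 7/2039 = 269/1761 - 7/2039 = 536164/3590679 ≈ 0.14932)
-M = -1*536164/3590679 = -536164/3590679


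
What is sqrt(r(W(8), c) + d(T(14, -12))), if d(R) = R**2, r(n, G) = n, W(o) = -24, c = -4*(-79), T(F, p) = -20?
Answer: 2*sqrt(94) ≈ 19.391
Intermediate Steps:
c = 316
sqrt(r(W(8), c) + d(T(14, -12))) = sqrt(-24 + (-20)**2) = sqrt(-24 + 400) = sqrt(376) = 2*sqrt(94)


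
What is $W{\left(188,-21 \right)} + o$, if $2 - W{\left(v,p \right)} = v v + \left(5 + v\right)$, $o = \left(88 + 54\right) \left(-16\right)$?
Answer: $-37807$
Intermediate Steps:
$o = -2272$ ($o = 142 \left(-16\right) = -2272$)
$W{\left(v,p \right)} = -3 - v - v^{2}$ ($W{\left(v,p \right)} = 2 - \left(v v + \left(5 + v\right)\right) = 2 - \left(v^{2} + \left(5 + v\right)\right) = 2 - \left(5 + v + v^{2}\right) = -3 - v - v^{2}$)
$W{\left(188,-21 \right)} + o = \left(-3 - 188 - 188^{2}\right) - 2272 = \left(-3 - 188 - 35344\right) - 2272 = -35535 - 2272 = -37807$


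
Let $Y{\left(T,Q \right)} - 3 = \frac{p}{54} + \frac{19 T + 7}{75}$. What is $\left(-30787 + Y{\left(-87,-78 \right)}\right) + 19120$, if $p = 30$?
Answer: $- \frac{2629213}{225} \approx -11685.0$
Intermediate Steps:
$Y{\left(T,Q \right)} = \frac{821}{225} + \frac{19 T}{75}$ ($Y{\left(T,Q \right)} = 3 + \left(\frac{30}{54} + \frac{19 T + 7}{75}\right) = 3 + \left(30 \cdot \frac{1}{54} + \left(7 + 19 T\right) \frac{1}{75}\right) = 3 + \left(\frac{5}{9} + \left(\frac{7}{75} + \frac{19 T}{75}\right)\right) = 3 + \left(\frac{146}{225} + \frac{19 T}{75}\right) = \frac{821}{225} + \frac{19 T}{75}$)
$\left(-30787 + Y{\left(-87,-78 \right)}\right) + 19120 = \left(-30787 + \left(\frac{821}{225} + \frac{19}{75} \left(-87\right)\right)\right) + 19120 = \left(-30787 + \left(\frac{821}{225} - \frac{551}{25}\right)\right) + 19120 = \left(-30787 - \frac{4138}{225}\right) + 19120 = - \frac{6931213}{225} + 19120 = - \frac{2629213}{225}$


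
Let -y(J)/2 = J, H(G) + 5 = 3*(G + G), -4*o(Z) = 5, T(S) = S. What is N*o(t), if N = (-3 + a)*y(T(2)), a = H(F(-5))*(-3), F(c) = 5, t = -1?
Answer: -390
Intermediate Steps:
o(Z) = -5/4 (o(Z) = -¼*5 = -5/4)
H(G) = -5 + 6*G (H(G) = -5 + 3*(G + G) = -5 + 3*(2*G) = -5 + 6*G)
y(J) = -2*J
a = -75 (a = (-5 + 6*5)*(-3) = (-5 + 30)*(-3) = 25*(-3) = -75)
N = 312 (N = (-3 - 75)*(-2*2) = -78*(-4) = 312)
N*o(t) = 312*(-5/4) = -390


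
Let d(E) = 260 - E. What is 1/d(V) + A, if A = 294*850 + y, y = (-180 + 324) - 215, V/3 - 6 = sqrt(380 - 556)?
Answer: 683032497/2734 + 3*I*sqrt(11)/15037 ≈ 2.4983e+5 + 0.00066169*I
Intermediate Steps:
V = 18 + 12*I*sqrt(11) (V = 18 + 3*sqrt(380 - 556) = 18 + 3*sqrt(-176) = 18 + 3*(4*I*sqrt(11)) = 18 + 12*I*sqrt(11) ≈ 18.0 + 39.799*I)
y = -71 (y = 144 - 215 = -71)
A = 249829 (A = 294*850 - 71 = 249900 - 71 = 249829)
1/d(V) + A = 1/(260 - (18 + 12*I*sqrt(11))) + 249829 = 1/(260 + (-18 - 12*I*sqrt(11))) + 249829 = 1/(242 - 12*I*sqrt(11)) + 249829 = 249829 + 1/(242 - 12*I*sqrt(11))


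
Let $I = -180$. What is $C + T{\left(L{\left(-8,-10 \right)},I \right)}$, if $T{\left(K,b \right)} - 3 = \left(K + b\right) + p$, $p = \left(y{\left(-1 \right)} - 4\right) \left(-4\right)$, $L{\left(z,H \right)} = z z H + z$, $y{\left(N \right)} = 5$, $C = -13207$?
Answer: $-14036$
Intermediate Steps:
$L{\left(z,H \right)} = z + H z^{2}$ ($L{\left(z,H \right)} = z^{2} H + z = H z^{2} + z = z + H z^{2}$)
$p = -4$ ($p = \left(5 - 4\right) \left(-4\right) = 1 \left(-4\right) = -4$)
$T{\left(K,b \right)} = -1 + K + b$ ($T{\left(K,b \right)} = 3 - \left(4 - K - b\right) = 3 + \left(-4 + K + b\right) = -1 + K + b$)
$C + T{\left(L{\left(-8,-10 \right)},I \right)} = -13207 - \left(181 + 8 \left(1 - -80\right)\right) = -13207 - \left(181 + 8 \left(1 + 80\right)\right) = -13207 - 829 = -14036$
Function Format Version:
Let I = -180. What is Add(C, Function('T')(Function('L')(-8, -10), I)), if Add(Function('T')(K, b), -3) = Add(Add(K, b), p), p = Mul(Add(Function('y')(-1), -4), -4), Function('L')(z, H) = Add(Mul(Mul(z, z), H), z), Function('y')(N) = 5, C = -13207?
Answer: -14036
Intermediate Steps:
Function('L')(z, H) = Add(z, Mul(H, Pow(z, 2))) (Function('L')(z, H) = Add(Mul(Pow(z, 2), H), z) = Add(Mul(H, Pow(z, 2)), z) = Add(z, Mul(H, Pow(z, 2))))
p = -4 (p = Mul(Add(5, -4), -4) = Mul(1, -4) = -4)
Function('T')(K, b) = Add(-1, K, b) (Function('T')(K, b) = Add(3, Add(Add(K, b), -4)) = Add(3, Add(-4, K, b)) = Add(-1, K, b))
Add(C, Function('T')(Function('L')(-8, -10), I)) = Add(-13207, Add(-1, Mul(-8, Add(1, Mul(-10, -8))), -180)) = Add(-13207, Add(-1, Mul(-8, Add(1, 80)), -180)) = Add(-13207, Add(-1, Mul(-8, 81), -180)) = Add(-13207, Add(-1, -648, -180)) = Add(-13207, -829) = -14036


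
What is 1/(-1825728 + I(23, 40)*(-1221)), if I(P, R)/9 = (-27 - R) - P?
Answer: -1/836718 ≈ -1.1951e-6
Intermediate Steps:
I(P, R) = -243 - 9*P - 9*R (I(P, R) = 9*((-27 - R) - P) = 9*(-27 - P - R) = -243 - 9*P - 9*R)
1/(-1825728 + I(23, 40)*(-1221)) = 1/(-1825728 + (-243 - 9*23 - 9*40)*(-1221)) = 1/(-1825728 + (-243 - 207 - 360)*(-1221)) = 1/(-1825728 - 810*(-1221)) = 1/(-1825728 + 989010) = 1/(-836718) = -1/836718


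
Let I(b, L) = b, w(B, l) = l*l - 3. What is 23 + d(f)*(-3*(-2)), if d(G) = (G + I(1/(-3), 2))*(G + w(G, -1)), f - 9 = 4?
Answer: 859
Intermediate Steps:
f = 13 (f = 9 + 4 = 13)
w(B, l) = -3 + l² (w(B, l) = l² - 3 = -3 + l²)
d(G) = (-2 + G)*(-⅓ + G) (d(G) = (G + 1/(-3))*(G + (-3 + (-1)²)) = (G - ⅓)*(G + (-3 + 1)) = (-⅓ + G)*(G - 2) = (-⅓ + G)*(-2 + G) = (-2 + G)*(-⅓ + G))
23 + d(f)*(-3*(-2)) = 23 + (⅔ + 13² - 7/3*13)*(-3*(-2)) = 23 + (⅔ + 169 - 91/3)*6 = 23 + (418/3)*6 = 23 + 836 = 859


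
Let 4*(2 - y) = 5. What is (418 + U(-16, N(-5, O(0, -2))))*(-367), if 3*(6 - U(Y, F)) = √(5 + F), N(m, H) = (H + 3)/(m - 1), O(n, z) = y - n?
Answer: -155608 + 367*√70/12 ≈ -1.5535e+5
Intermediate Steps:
y = ¾ (y = 2 - ¼*5 = 2 - 5/4 = ¾ ≈ 0.75000)
O(n, z) = ¾ - n
N(m, H) = (3 + H)/(-1 + m)
U(Y, F) = 6 - √(5 + F)/3
(418 + U(-16, N(-5, O(0, -2))))*(-367) = (418 + (6 - √(5 + (3 + (¾ - 1*0))/(-1 - 5))/3))*(-367) = (418 + (6 - √(5 + (3 + (¾ + 0))/(-6))/3))*(-367) = (418 + (6 - √(5 - (3 + ¾)/6)/3))*(-367) = (418 + (6 - √(5 - ⅙*15/4)/3))*(-367) = (418 + (6 - √(5 - 5/8)/3))*(-367) = (418 + (6 - √70/12))*(-367) = (424 - √70/12)*(-367) = -155608 + 367*√70/12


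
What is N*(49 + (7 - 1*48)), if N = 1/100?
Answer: 2/25 ≈ 0.080000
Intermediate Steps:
N = 1/100 ≈ 0.010000
N*(49 + (7 - 1*48)) = (49 + (7 - 1*48))/100 = (49 + (7 - 48))/100 = (49 - 41)/100 = (1/100)*8 = 2/25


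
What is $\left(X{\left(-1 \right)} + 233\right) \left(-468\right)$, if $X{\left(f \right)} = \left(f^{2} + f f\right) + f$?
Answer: $-109512$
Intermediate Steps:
$X{\left(f \right)} = f + 2 f^{2}$ ($X{\left(f \right)} = \left(f^{2} + f^{2}\right) + f = 2 f^{2} + f = f + 2 f^{2}$)
$\left(X{\left(-1 \right)} + 233\right) \left(-468\right) = \left(- (1 + 2 \left(-1\right)) + 233\right) \left(-468\right) = \left(- (1 - 2) + 233\right) \left(-468\right) = \left(\left(-1\right) \left(-1\right) + 233\right) \left(-468\right) = \left(1 + 233\right) \left(-468\right) = 234 \left(-468\right) = -109512$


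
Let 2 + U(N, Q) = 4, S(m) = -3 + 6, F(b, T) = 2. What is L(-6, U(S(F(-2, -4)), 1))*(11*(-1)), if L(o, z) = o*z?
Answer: 132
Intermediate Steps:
S(m) = 3
U(N, Q) = 2 (U(N, Q) = -2 + 4 = 2)
L(-6, U(S(F(-2, -4)), 1))*(11*(-1)) = (-6*2)*(11*(-1)) = -12*(-11) = 132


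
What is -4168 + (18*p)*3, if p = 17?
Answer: -3250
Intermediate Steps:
-4168 + (18*p)*3 = -4168 + (18*17)*3 = -4168 + 306*3 = -4168 + 918 = -3250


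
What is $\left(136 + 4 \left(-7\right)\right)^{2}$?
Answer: $11664$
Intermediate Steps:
$\left(136 + 4 \left(-7\right)\right)^{2} = \left(136 - 28\right)^{2} = 108^{2} = 11664$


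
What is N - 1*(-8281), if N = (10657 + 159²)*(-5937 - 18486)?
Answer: -877705493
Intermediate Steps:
N = -877713774 (N = (10657 + 25281)*(-24423) = 35938*(-24423) = -877713774)
N - 1*(-8281) = -877713774 - 1*(-8281) = -877713774 + 8281 = -877705493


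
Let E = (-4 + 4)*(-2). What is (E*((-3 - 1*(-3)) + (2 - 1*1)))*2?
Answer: 0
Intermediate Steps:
E = 0 (E = 0*(-2) = 0)
(E*((-3 - 1*(-3)) + (2 - 1*1)))*2 = (0*((-3 - 1*(-3)) + (2 - 1*1)))*2 = (0*((-3 + 3) + (2 - 1)))*2 = (0*(0 + 1))*2 = (0*1)*2 = 0*2 = 0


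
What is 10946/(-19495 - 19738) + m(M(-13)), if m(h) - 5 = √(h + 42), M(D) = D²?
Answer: 185219/39233 + √211 ≈ 19.247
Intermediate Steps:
m(h) = 5 + √(42 + h) (m(h) = 5 + √(h + 42) = 5 + √(42 + h))
10946/(-19495 - 19738) + m(M(-13)) = 10946/(-19495 - 19738) + (5 + √(42 + (-13)²)) = 10946/(-39233) + (5 + √(42 + 169)) = 10946*(-1/39233) + (5 + √211) = -10946/39233 + (5 + √211) = 185219/39233 + √211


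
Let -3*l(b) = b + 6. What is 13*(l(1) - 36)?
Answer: -1495/3 ≈ -498.33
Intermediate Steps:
l(b) = -2 - b/3 (l(b) = -(b + 6)/3 = -(6 + b)/3 = -2 - b/3)
13*(l(1) - 36) = 13*((-2 - ⅓*1) - 36) = 13*((-2 - ⅓) - 36) = 13*(-7/3 - 36) = 13*(-115/3) = -1495/3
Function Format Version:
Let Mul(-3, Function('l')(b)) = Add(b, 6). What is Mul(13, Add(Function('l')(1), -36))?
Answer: Rational(-1495, 3) ≈ -498.33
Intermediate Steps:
Function('l')(b) = Add(-2, Mul(Rational(-1, 3), b)) (Function('l')(b) = Mul(Rational(-1, 3), Add(b, 6)) = Mul(Rational(-1, 3), Add(6, b)) = Add(-2, Mul(Rational(-1, 3), b)))
Mul(13, Add(Function('l')(1), -36)) = Mul(13, Add(Add(-2, Mul(Rational(-1, 3), 1)), -36)) = Mul(13, Add(Add(-2, Rational(-1, 3)), -36)) = Mul(13, Add(Rational(-7, 3), -36)) = Mul(13, Rational(-115, 3)) = Rational(-1495, 3)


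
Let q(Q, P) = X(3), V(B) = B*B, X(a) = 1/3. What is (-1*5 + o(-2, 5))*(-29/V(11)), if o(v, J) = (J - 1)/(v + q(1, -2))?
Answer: 1073/605 ≈ 1.7736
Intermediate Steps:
X(a) = 1/3
V(B) = B**2
q(Q, P) = 1/3
o(v, J) = (-1 + J)/(1/3 + v) (o(v, J) = (J - 1)/(v + 1/3) = (-1 + J)/(1/3 + v))
(-1*5 + o(-2, 5))*(-29/V(11)) = (-1*5 + 3*(-1 + 5)/(1 + 3*(-2)))*(-29/(11**2)) = (-5 + 3*4/(1 - 6))*(-29/121) = (-5 + 3*4/(-5))*(-29*1/121) = (-5 + 3*(-1/5)*4)*(-29/121) = (-5 - 12/5)*(-29/121) = -37/5*(-29/121) = 1073/605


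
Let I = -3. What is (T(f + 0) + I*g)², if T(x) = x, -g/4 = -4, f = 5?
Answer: 1849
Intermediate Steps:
g = 16 (g = -4*(-4) = 16)
(T(f + 0) + I*g)² = ((5 + 0) - 3*16)² = (5 - 48)² = (-43)² = 1849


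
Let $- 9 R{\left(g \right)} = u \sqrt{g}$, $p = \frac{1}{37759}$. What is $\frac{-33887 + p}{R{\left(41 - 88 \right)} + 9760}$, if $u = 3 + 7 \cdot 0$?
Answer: $- \frac{1842536494080}{530680118693} - \frac{3838617696 i \sqrt{47}}{32371487240273} \approx -3.472 - 0.00081294 i$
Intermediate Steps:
$p = \frac{1}{37759} \approx 2.6484 \cdot 10^{-5}$
$u = 3$ ($u = 3 + 0 = 3$)
$R{\left(g \right)} = - \frac{\sqrt{g}}{3}$ ($R{\left(g \right)} = - \frac{3 \sqrt{g}}{9} = - \frac{\sqrt{g}}{3}$)
$\frac{-33887 + p}{R{\left(41 - 88 \right)} + 9760} = \frac{-33887 + \frac{1}{37759}}{- \frac{\sqrt{41 - 88}}{3} + 9760} = - \frac{1279539232}{37759 \left(- \frac{\sqrt{-47}}{3} + 9760\right)} = - \frac{1279539232}{37759 \left(- \frac{i \sqrt{47}}{3} + 9760\right)} = - \frac{1279539232}{37759 \left(9760 - \frac{i \sqrt{47}}{3}\right)}$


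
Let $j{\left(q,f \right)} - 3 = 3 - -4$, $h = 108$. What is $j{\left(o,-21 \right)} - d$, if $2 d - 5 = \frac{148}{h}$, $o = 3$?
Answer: $\frac{184}{27} \approx 6.8148$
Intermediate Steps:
$d = \frac{86}{27}$ ($d = \frac{5}{2} + \frac{148 \cdot \frac{1}{108}}{2} = \frac{5}{2} + \frac{1}{2} \cdot \frac{37}{27} = \frac{5}{2} + \frac{37}{54} = \frac{86}{27} \approx 3.1852$)
$j{\left(q,f \right)} = 10$ ($j{\left(q,f \right)} = 3 + \left(3 - -4\right) = 3 + \left(3 + 4\right) = 3 + 7 = 10$)
$j{\left(o,-21 \right)} - d = 10 - \frac{86}{27} = \frac{184}{27}$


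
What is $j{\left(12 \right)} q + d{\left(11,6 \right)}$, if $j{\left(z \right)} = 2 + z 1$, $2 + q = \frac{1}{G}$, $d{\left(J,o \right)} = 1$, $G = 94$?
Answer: $- \frac{1262}{47} \approx -26.851$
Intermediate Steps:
$q = - \frac{187}{94}$ ($q = -2 + \frac{1}{94} = - \frac{187}{94} \approx -1.9894$)
$j{\left(z \right)} = 2 + z$
$j{\left(12 \right)} q + d{\left(11,6 \right)} = \left(2 + 12\right) \left(- \frac{187}{94}\right) + 1 = 14 \left(- \frac{187}{94}\right) + 1 = - \frac{1309}{47} + 1 = - \frac{1262}{47}$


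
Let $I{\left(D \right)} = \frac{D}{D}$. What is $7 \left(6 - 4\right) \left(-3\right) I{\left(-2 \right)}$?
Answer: $-42$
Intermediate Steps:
$I{\left(D \right)} = 1$
$7 \left(6 - 4\right) \left(-3\right) I{\left(-2 \right)} = 7 \left(6 - 4\right) \left(-3\right) 1 = 7 \cdot 2 \left(-3\right) 1 = 7 \left(-6\right) 1 = \left(-42\right) 1 = -42$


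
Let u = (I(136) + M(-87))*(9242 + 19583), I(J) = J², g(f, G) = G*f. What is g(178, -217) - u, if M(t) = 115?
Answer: -536500701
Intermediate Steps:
u = 536462075 (u = (136² + 115)*(9242 + 19583) = (18496 + 115)*28825 = 18611*28825 = 536462075)
g(178, -217) - u = -217*178 - 1*536462075 = -38626 - 536462075 = -536500701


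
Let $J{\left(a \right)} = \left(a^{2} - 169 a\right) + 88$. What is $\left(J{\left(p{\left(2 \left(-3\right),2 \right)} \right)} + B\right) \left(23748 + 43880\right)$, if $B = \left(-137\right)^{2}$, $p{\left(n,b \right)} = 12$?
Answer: $1147850044$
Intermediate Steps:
$J{\left(a \right)} = 88 + a^{2} - 169 a$
$B = 18769$
$\left(J{\left(p{\left(2 \left(-3\right),2 \right)} \right)} + B\right) \left(23748 + 43880\right) = \left(\left(88 + 12^{2} - 2028\right) + 18769\right) \left(23748 + 43880\right) = \left(\left(88 + 144 - 2028\right) + 18769\right) 67628 = \left(-1796 + 18769\right) 67628 = 16973 \cdot 67628 = 1147850044$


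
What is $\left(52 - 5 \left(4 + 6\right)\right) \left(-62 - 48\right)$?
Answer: $-220$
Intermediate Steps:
$\left(52 - 5 \left(4 + 6\right)\right) \left(-62 - 48\right) = \left(52 - 50\right) \left(-110\right) = 2 \left(-110\right) = -220$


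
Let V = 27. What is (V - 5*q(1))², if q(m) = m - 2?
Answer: 1024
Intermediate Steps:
q(m) = -2 + m
(V - 5*q(1))² = (27 - 5*(-2 + 1))² = (27 - 5*(-1))² = (27 + 5)² = 32² = 1024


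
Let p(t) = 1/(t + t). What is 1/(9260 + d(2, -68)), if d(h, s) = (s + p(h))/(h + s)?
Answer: 264/2444911 ≈ 0.00010798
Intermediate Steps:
p(t) = 1/(2*t)
d(h, s) = (s + 1/(2*h))/(h + s)
1/(9260 + d(2, -68)) = 1/(9260 + (1/2 + 2*(-68))/(2*(2 - 68))) = 1/(9260 + (1/2)*(1/2 - 136)/(-66)) = 1/(9260 + (1/2)*(-1/66)*(-271/2)) = 1/(9260 + 271/264) = 1/(2444911/264) = 264/2444911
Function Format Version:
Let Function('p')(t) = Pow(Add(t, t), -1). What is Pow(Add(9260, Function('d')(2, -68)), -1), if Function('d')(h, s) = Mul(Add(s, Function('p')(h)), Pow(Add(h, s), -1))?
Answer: Rational(264, 2444911) ≈ 0.00010798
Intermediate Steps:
Function('p')(t) = Mul(Rational(1, 2), Pow(t, -1)) (Function('p')(t) = Pow(Mul(2, t), -1) = Mul(Rational(1, 2), Pow(t, -1)))
Function('d')(h, s) = Mul(Pow(Add(h, s), -1), Add(s, Mul(Rational(1, 2), Pow(h, -1)))) (Function('d')(h, s) = Mul(Add(s, Mul(Rational(1, 2), Pow(h, -1))), Pow(Add(h, s), -1)) = Mul(Pow(Add(h, s), -1), Add(s, Mul(Rational(1, 2), Pow(h, -1)))))
Pow(Add(9260, Function('d')(2, -68)), -1) = Pow(Add(9260, Mul(Pow(2, -1), Pow(Add(2, -68), -1), Add(Rational(1, 2), Mul(2, -68)))), -1) = Pow(Add(9260, Mul(Rational(1, 2), Pow(-66, -1), Add(Rational(1, 2), -136))), -1) = Pow(Add(9260, Mul(Rational(1, 2), Rational(-1, 66), Rational(-271, 2))), -1) = Pow(Add(9260, Rational(271, 264)), -1) = Pow(Rational(2444911, 264), -1) = Rational(264, 2444911)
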